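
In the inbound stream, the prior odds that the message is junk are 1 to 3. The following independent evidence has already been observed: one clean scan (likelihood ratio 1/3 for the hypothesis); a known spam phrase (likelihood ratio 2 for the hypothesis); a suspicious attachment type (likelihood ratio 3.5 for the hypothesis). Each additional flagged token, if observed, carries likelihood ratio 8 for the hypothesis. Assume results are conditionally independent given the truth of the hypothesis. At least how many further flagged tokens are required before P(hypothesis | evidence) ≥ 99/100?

3

Prior odds = 1/3.
Combined Bayes factor of the evidence already in hand = (1/3) × 2 × 3.5 = 7/3.
Odds after that evidence = (1/3) × 7/3 = 7/9.
Target odds = 0.99/0.01 = 99.
Need 8ⁿ ≥ 99 ÷ (7/9) = 891/7.
8² = 64 falls short of 891/7 but 8³ = 512 reaches it, so n = 3.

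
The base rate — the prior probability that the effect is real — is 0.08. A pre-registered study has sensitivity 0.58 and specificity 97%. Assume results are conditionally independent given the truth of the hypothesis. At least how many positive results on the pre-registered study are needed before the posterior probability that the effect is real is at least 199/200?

3

Prior odds = 0.08/0.92 = 2/23.
False-positive rate = 1 − 0.97 = 0.03; likelihood ratio of a positive = 0.58/0.03 = 58/3.
Target posterior odds = 0.995/0.005 = 199.
Need (2/23) × (58/3)ⁿ ≥ 199, i.e. (58/3)ⁿ ≥ 2288.5.
(58/3)² = 3364/9 falls short of 2288.5 but (58/3)³ = 195112/27 reaches it, so n = 3.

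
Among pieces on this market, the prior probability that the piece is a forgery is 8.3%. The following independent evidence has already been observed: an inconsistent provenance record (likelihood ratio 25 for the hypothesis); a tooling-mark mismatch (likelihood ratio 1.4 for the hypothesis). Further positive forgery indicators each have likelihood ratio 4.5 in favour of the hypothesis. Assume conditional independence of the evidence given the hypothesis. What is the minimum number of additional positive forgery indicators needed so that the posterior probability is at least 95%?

Prior odds = 0.083/0.917 = 83/917.
Combined Bayes factor of the evidence already in hand = 25 × 1.4 = 35.
Odds after that evidence = (83/917) × 35 = 415/131.
Target odds = 0.95/0.05 = 19.
Need 4.5ⁿ ≥ 19 ÷ (415/131) = 2489/415.
4.5¹ = 4.5 falls short of 2489/415 but 4.5² = 20.25 reaches it, so n = 2.

2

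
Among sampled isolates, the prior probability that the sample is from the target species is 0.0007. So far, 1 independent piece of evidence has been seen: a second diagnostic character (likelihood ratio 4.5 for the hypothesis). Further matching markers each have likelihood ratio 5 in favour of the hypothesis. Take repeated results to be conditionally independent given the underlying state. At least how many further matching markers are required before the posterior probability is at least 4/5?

5

Prior odds = 0.0007/0.9993 = 7/9993.
Bayes factor of the evidence already in hand = 4.5.
Odds after that evidence = (7/9993) × 4.5 = 21/6662.
Target odds = 0.8/0.2 = 4.
Need 5ⁿ ≥ 4 ÷ (21/6662) = 26648/21.
5⁴ = 625 falls short of 26648/21 but 5⁵ = 3125 reaches it, so n = 5.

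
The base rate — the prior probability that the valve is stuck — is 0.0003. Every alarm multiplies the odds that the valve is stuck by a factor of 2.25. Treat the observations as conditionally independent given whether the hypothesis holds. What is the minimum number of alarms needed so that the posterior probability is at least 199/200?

17

Prior odds = 0.0003/0.9997 = 3/9997.
Likelihood ratio per alarm = 2.25.
Target posterior odds = 0.995/0.005 = 199.
Need (3/9997) × 2.25ⁿ ≥ 199, i.e. 2.25ⁿ ≥ 1989403/3.
2.25¹⁶ ≈431440 falls short of 1989403/3 but 2.25¹⁷ ≈970740 reaches it, so n = 17.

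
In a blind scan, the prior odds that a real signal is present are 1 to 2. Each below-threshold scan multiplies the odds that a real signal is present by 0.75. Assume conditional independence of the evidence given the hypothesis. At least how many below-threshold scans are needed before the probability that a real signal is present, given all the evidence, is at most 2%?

12

Prior odds = 0.5.
Likelihood ratio per below-threshold scan = 0.75.
Target odds: 0.02 ÷ 0.98 = 1/49.
Need 0.5 × 0.75ⁿ ≤ 1/49, i.e. 0.75ⁿ ≤ 2/49.
0.75¹¹ = 177147/4194304 is still above 2/49 but 0.75¹² = 531441/16777216 is at or below it, so n = 12.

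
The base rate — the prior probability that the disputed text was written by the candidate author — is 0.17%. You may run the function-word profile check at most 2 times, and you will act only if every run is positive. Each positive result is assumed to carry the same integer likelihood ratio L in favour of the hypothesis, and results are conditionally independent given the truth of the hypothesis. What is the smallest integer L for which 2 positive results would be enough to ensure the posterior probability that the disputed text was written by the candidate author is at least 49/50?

170

Prior odds = 0.0017/0.9983 = 17/9983.
Target odds = 0.98/0.02 = 49.
Need L² ≥ 49 ÷ (17/9983) = 489167/17.
169² = 28561 < 489167/17 ≤ 28900 = 170², so L = 170.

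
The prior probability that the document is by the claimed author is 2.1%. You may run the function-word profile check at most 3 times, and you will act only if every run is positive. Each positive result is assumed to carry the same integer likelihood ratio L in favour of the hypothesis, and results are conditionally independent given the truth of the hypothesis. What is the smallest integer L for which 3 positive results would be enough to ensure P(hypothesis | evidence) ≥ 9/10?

8

Prior odds = 0.021/0.979 = 21/979.
Target odds = 0.9/0.1 = 9.
Need L³ ≥ 9 ÷ (21/979) = 2937/7.
7³ = 343 < 2937/7 ≤ 512 = 8³, so L = 8.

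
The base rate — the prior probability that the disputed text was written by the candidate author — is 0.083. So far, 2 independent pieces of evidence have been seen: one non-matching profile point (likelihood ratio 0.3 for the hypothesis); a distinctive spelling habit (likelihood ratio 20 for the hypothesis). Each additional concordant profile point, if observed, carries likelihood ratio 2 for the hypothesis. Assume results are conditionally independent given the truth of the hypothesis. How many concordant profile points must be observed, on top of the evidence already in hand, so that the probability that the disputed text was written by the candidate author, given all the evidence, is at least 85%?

Prior odds = 0.083/0.917 = 83/917.
Combined Bayes factor of the evidence already in hand = 0.3 × 20 = 6.
Odds after that evidence = (83/917) × 6 = 498/917.
Target odds = 0.85/0.15 = 17/3.
Need 2ⁿ ≥ 17/3 ÷ (498/917) = 15589/1494.
2³ = 8 falls short of 15589/1494 but 2⁴ = 16 reaches it, so n = 4.

4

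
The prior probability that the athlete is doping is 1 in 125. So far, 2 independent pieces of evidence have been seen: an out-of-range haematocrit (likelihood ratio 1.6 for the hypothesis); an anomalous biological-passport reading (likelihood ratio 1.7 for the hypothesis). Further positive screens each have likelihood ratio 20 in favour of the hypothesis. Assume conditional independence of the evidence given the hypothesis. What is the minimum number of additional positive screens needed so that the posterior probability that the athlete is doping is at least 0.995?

4

Prior odds = 0.008/0.992 = 1/124.
Combined Bayes factor of the evidence already in hand = 1.6 × 1.7 = 2.72.
Odds after that evidence = (1/124) × 2.72 = 17/775.
Target odds = 0.995/0.005 = 199.
Need 20ⁿ ≥ 199 ÷ (17/775) = 154225/17.
20³ = 8000 falls short of 154225/17 but 20⁴ = 160000 reaches it, so n = 4.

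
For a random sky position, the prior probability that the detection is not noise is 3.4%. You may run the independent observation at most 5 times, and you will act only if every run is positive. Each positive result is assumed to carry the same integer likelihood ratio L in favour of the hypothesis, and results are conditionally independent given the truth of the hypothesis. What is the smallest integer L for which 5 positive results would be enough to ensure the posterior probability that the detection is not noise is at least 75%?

Prior odds = 0.034/0.966 = 17/483.
Target odds = 0.75/0.25 = 3.
Need L⁵ ≥ 3 ÷ (17/483) = 1449/17.
2⁵ = 32 < 1449/17 ≤ 243 = 3⁵, so L = 3.

3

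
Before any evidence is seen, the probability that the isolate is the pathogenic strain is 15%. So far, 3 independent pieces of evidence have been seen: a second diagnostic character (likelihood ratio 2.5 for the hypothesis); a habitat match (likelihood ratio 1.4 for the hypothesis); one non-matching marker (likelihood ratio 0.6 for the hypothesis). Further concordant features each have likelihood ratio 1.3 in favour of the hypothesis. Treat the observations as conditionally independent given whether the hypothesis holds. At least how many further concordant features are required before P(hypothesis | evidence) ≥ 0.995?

24

Prior odds = 0.15/0.85 = 3/17.
Combined Bayes factor of the evidence already in hand = 2.5 × 1.4 × 0.6 = 2.1.
Odds after that evidence = (3/17) × 2.1 = 63/170.
Target odds = 0.995/0.005 = 199.
Need 1.3ⁿ ≥ 199 ÷ (63/170) = 33830/63.
1.3²³ ≈417.539 falls short of 33830/63 but 1.3²⁴ ≈542.801 reaches it, so n = 24.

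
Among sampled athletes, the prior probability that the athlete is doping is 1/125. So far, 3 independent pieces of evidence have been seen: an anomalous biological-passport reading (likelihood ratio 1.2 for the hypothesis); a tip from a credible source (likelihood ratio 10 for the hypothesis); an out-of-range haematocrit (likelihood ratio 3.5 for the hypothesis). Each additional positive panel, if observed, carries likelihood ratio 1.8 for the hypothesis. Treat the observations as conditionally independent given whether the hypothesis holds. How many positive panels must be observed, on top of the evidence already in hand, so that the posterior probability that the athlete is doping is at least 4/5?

5

Prior odds = 0.008/0.992 = 1/124.
Combined Bayes factor of the evidence already in hand = 1.2 × 10 × 3.5 = 42.
Odds after that evidence = (1/124) × 42 = 21/62.
Target odds = 0.8/0.2 = 4.
Need 1.8ⁿ ≥ 4 ÷ (21/62) = 248/21.
1.8⁴ = 10.4976 falls short of 248/21 but 1.8⁵ = 18.89568 reaches it, so n = 5.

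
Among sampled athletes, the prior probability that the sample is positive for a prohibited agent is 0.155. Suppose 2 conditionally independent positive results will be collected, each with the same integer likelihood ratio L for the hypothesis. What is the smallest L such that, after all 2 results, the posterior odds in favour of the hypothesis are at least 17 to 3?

6

Prior odds = 0.155/0.845 = 31/169.
Target odds = 17/3.
Need L² ≥ 17/3 ÷ (31/169) = 2873/93.
5² = 25 < 2873/93 ≤ 36 = 6², so L = 6.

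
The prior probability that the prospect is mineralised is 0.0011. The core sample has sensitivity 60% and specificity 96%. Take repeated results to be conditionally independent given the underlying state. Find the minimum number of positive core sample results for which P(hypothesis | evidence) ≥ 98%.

Prior odds = 0.0011/0.9989 = 11/9989.
False-positive rate = 1 − 0.96 = 0.04; likelihood ratio of a positive = 0.6/0.04 = 15.
Target odds: 0.98 ÷ 0.02 = 49.
Need (11/9989) × 15ⁿ ≥ 49, i.e. 15ⁿ ≥ 489461/11.
15³ = 3375 falls short of 489461/11 but 15⁴ = 50625 reaches it, so n = 4.

4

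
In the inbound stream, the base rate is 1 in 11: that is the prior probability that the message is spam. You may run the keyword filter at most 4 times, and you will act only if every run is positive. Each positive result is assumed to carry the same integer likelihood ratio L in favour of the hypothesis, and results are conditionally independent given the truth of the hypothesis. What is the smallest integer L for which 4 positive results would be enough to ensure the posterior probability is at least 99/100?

6

Prior odds = (1/11)/(10/11) = 0.1.
Target odds = 0.99/0.01 = 99.
Need L⁴ ≥ 99 ÷ 0.1 = 990.
5⁴ = 625 < 990 ≤ 1296 = 6⁴, so L = 6.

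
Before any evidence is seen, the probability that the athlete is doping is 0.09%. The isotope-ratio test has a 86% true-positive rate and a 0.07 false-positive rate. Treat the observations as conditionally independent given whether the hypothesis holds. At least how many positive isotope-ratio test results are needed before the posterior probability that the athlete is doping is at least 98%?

Prior odds = 0.0009/0.9991 = 9/9991.
Likelihood ratio of a positive result = 0.86/0.07 = 86/7.
Target odds: 0.98 ÷ 0.02 = 49.
Require (86/7)ⁿ ≥ 49 ÷ (9/9991) = 489559/9.
(86/7)⁴ = 54700816/2401 falls short of 489559/9 but (86/7)⁵ ≈279899 reaches it, so n = 5.

5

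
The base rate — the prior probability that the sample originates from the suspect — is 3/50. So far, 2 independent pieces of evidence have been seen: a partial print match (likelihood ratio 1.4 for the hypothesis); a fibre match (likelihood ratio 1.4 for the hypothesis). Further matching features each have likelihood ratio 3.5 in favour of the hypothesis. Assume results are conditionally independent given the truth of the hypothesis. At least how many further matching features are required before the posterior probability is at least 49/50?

Prior odds = 0.06/0.94 = 3/47.
Combined Bayes factor of the evidence already in hand = 1.4 × 1.4 = 1.96.
Odds after that evidence = (3/47) × 1.96 = 147/1175.
Target odds = 0.98/0.02 = 49.
Need 3.5ⁿ ≥ 49 ÷ (147/1175) = 1175/3.
3.5⁴ = 150.0625 falls short of 1175/3 but 3.5⁵ = 525.21875 reaches it, so n = 5.

5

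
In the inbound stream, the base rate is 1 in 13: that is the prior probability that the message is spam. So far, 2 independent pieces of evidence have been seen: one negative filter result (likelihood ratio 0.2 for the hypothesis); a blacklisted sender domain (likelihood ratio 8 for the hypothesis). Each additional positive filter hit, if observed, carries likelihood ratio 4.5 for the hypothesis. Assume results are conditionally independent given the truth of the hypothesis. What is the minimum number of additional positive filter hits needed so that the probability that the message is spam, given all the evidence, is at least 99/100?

Prior odds = (1/13)/(12/13) = 1/12.
Combined Bayes factor of the evidence already in hand = 0.2 × 8 = 1.6.
Odds after that evidence = (1/12) × 1.6 = 2/15.
Target odds = 0.99/0.01 = 99.
Need 4.5ⁿ ≥ 99 ÷ (2/15) = 742.5.
4.5⁴ = 410.0625 falls short of 742.5 but 4.5⁵ = 1845.28125 reaches it, so n = 5.

5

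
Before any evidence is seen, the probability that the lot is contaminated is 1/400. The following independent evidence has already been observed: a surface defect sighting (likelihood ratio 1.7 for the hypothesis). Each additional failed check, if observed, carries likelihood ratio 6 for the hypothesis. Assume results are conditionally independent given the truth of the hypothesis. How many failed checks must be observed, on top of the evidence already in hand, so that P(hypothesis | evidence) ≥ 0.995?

7

Prior odds = 0.0025/0.9975 = 1/399.
Bayes factor of the evidence already in hand = 1.7.
Odds after that evidence = (1/399) × 1.7 = 17/3990.
Target odds = 0.995/0.005 = 199.
Need 6ⁿ ≥ 199 ÷ (17/3990) = 794010/17.
6⁶ = 46656 falls short of 794010/17 but 6⁷ = 279936 reaches it, so n = 7.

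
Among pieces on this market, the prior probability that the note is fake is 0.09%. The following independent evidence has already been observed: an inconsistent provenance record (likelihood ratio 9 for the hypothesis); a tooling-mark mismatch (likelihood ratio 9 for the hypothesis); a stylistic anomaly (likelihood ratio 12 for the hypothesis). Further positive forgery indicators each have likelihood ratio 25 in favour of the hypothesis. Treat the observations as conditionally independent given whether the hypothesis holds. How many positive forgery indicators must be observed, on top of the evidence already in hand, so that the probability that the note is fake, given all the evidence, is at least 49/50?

Prior odds = 0.0009/0.9991 = 9/9991.
Combined Bayes factor of the evidence already in hand = 9 × 9 × 12 = 972.
Odds after that evidence = (9/9991) × 972 = 8748/9991.
Target odds = 0.98/0.02 = 49.
Need 25ⁿ ≥ 49 ÷ (8748/9991) = 489559/8748.
25¹ = 25 falls short of 489559/8748 but 25² = 625 reaches it, so n = 2.

2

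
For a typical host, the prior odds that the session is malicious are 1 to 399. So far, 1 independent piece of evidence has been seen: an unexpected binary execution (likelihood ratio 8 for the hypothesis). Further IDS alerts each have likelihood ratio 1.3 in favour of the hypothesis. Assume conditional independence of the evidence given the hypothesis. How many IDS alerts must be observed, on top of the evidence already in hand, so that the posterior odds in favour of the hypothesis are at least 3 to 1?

Prior odds = 1/399.
Bayes factor of the evidence already in hand = 8.
Odds after that evidence = (1/399) × 8 = 8/399.
Target odds = 3.
Need 1.3ⁿ ≥ 3 ÷ (8/399) = 149.625.
1.3¹⁹ ≈146.192 falls short of 149.625 but 1.3²⁰ ≈190.05 reaches it, so n = 20.

20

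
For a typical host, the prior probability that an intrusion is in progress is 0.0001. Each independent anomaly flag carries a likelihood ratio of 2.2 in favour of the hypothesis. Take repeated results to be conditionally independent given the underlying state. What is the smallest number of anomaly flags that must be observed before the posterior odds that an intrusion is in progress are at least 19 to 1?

16

Prior odds: 0.0001 ÷ 0.9999 = 1/9999.
Likelihood ratio per anomaly flag = 2.2.
Target odds = 19.
Need (1/9999) × 2.2ⁿ ≥ 19, i.e. 2.2ⁿ ≥ 189981.
2.2¹⁵ ≈136880 falls short of 189981 but 2.2¹⁶ ≈301136 reaches it, so n = 16.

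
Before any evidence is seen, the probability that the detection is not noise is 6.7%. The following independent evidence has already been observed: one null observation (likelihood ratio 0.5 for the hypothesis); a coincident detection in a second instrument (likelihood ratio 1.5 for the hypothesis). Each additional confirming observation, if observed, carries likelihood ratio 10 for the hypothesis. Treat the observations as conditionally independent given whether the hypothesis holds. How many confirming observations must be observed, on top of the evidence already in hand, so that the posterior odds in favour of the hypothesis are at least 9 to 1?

Prior odds = 0.067/0.933 = 67/933.
Combined Bayes factor of the evidence already in hand = 0.5 × 1.5 = 0.75.
Odds after that evidence = (67/933) × 0.75 = 67/1244.
Target odds = 9.
Need 10ⁿ ≥ 9 ÷ (67/1244) = 11196/67.
10² = 100 falls short of 11196/67 but 10³ = 1000 reaches it, so n = 3.

3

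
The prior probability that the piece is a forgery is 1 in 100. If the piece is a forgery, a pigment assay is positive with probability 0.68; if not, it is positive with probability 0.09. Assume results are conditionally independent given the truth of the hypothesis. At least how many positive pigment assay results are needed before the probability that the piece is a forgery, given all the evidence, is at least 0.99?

5

Prior odds: 0.01 ÷ 0.99 = 1/99.
Likelihood ratio of a positive = 0.68/0.09 = 68/9.
Target odds: 0.99 ÷ 0.01 = 99.
Need (1/99) × (68/9)ⁿ ≥ 99, i.e. (68/9)ⁿ ≥ 9801.
(68/9)⁴ = 21381376/6561 falls short of 9801 but (68/9)⁵ ≈24622.5 reaches it, so n = 5.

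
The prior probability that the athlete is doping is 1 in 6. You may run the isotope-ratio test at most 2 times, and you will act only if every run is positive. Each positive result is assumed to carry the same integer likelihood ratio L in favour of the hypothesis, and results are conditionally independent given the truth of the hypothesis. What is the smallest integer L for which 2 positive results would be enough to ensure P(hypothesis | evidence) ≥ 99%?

23

Prior odds = (1/6)/(5/6) = 0.2.
Target odds = 0.99/0.01 = 99.
Need L² ≥ 99 ÷ 0.2 = 495.
22² = 484 < 495 ≤ 529 = 23², so L = 23.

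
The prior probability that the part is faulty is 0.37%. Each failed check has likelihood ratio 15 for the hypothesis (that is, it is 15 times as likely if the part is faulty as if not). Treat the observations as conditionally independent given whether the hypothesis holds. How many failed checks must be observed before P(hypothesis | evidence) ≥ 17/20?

Prior odds = 0.0037/0.9963 = 37/9963.
Likelihood ratio per failed check = 15.
Target odds: 0.85 ÷ 0.15 = 17/3.
Require 15ⁿ ≥ 17/3 ÷ (37/9963) = 56457/37.
15² = 225 falls short of 56457/37 but 15³ = 3375 reaches it, so n = 3.

3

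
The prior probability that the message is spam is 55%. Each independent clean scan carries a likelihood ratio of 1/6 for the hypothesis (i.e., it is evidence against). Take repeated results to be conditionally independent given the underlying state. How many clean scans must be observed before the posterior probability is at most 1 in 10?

2

Prior odds: 0.55 ÷ 0.45 = 11/9.
Likelihood ratio per clean scan = 1/6.
Target odds: 0.1 ÷ 0.9 = 1/9.
Need (11/9) × (1/6)ⁿ ≤ 1/9, i.e. (1/6)ⁿ ≤ 1/11.
(1/6)¹ = 1/6 is still above 1/11 but (1/6)² = 1/36 is at or below it, so n = 2.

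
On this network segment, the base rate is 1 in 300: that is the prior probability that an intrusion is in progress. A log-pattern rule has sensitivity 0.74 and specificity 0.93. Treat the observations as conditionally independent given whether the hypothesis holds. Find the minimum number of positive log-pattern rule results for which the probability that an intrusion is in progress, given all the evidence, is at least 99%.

5

Prior odds: (1/300) ÷ (299/300) = 1/299.
False-positive rate = 1 − 0.93 = 0.07; likelihood ratio of a positive = 0.74/0.07 = 74/7.
Target odds: 0.99 ÷ 0.01 = 99.
Require (74/7)ⁿ ≥ 99 ÷ (1/299) = 29601.
(74/7)⁴ = 29986576/2401 falls short of 29601 but (74/7)⁵ ≈132029 reaches it, so n = 5.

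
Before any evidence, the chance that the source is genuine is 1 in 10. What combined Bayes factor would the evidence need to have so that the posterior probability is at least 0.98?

441

Prior odds = 0.1/0.9 = 1/9.
Target odds = 0.98/0.02 = 49.
Required Bayes factor = 49 ÷ (1/9) = 441.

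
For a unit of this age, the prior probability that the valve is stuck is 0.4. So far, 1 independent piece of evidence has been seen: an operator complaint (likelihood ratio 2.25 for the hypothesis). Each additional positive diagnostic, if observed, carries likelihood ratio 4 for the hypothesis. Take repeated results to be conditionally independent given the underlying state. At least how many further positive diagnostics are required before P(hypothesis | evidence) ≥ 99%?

Prior odds = 0.4/0.6 = 2/3.
Bayes factor of the evidence already in hand = 2.25.
Odds after that evidence = (2/3) × 2.25 = 1.5.
Target odds = 0.99/0.01 = 99.
Need 4ⁿ ≥ 99 ÷ 1.5 = 66.
4³ = 64 falls short of 66 but 4⁴ = 256 reaches it, so n = 4.

4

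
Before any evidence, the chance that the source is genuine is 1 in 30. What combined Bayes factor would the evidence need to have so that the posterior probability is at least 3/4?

87

Prior odds = (1/30)/(29/30) = 1/29.
Target odds = 0.75/0.25 = 3.
Required Bayes factor = 3 ÷ (1/29) = 87.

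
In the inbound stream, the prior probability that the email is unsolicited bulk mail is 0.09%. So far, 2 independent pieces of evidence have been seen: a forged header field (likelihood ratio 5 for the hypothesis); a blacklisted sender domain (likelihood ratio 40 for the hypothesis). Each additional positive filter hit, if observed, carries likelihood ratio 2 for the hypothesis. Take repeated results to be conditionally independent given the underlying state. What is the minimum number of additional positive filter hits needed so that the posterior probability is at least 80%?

5

Prior odds = 0.0009/0.9991 = 9/9991.
Combined Bayes factor of the evidence already in hand = 5 × 40 = 200.
Odds after that evidence = (9/9991) × 200 = 1800/9991.
Target odds = 0.8/0.2 = 4.
Need 2ⁿ ≥ 4 ÷ (1800/9991) = 9991/450.
2⁴ = 16 falls short of 9991/450 but 2⁵ = 32 reaches it, so n = 5.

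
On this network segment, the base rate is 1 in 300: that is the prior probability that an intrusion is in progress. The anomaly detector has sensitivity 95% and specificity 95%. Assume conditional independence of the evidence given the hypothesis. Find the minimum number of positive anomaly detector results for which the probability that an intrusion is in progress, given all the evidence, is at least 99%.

Prior odds: (1/300) ÷ (299/300) = 1/299.
False-positive rate = 1 − 0.95 = 0.05; likelihood ratio of a positive = 0.95/0.05 = 19.
Target posterior odds = 0.99/0.01 = 99.
Need (1/299) × 19ⁿ ≥ 99, i.e. 19ⁿ ≥ 29601.
19³ = 6859 falls short of 29601 but 19⁴ = 130321 reaches it, so n = 4.

4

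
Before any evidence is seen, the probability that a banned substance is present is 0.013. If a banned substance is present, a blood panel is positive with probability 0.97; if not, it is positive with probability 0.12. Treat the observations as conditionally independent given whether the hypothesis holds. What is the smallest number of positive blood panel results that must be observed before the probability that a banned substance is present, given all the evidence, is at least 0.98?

4

Prior odds: 0.013 ÷ 0.987 = 13/987.
Likelihood ratio of a positive = 0.97/0.12 = 97/12.
Target odds: 0.98 ÷ 0.02 = 49.
Need (13/987) × (97/12)ⁿ ≥ 49, i.e. (97/12)ⁿ ≥ 48363/13.
(97/12)³ = 912673/1728 falls short of 48363/13 but (97/12)⁴ = 88529281/20736 reaches it, so n = 4.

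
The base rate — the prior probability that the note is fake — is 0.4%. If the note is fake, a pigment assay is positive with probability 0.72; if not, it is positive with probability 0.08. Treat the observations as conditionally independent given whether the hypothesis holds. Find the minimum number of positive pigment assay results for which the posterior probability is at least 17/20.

Prior odds = 0.004/0.996 = 1/249.
Likelihood ratio of a positive = 0.72/0.08 = 9.
Target odds: 0.85 ÷ 0.15 = 17/3.
Need (1/249) × 9ⁿ ≥ 17/3, i.e. 9ⁿ ≥ 1411.
9³ = 729 falls short of 1411 but 9⁴ = 6561 reaches it, so n = 4.

4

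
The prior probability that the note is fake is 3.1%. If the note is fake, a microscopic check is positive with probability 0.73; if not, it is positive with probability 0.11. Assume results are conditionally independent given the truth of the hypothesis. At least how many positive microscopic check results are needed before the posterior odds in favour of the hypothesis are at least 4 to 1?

Prior odds = 0.031/0.969 = 31/969.
Likelihood ratio of a positive = 0.73/0.11 = 73/11.
Target odds = 4.
Require (73/11)ⁿ ≥ 4 ÷ (31/969) = 3876/31.
(73/11)² = 5329/121 falls short of 3876/31 but (73/11)³ = 389017/1331 reaches it, so n = 3.

3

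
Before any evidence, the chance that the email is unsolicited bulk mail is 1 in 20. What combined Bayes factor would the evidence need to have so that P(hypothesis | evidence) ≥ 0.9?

171

Prior odds = 0.05/0.95 = 1/19.
Target odds = 0.9/0.1 = 9.
Required Bayes factor = 9 ÷ (1/19) = 171.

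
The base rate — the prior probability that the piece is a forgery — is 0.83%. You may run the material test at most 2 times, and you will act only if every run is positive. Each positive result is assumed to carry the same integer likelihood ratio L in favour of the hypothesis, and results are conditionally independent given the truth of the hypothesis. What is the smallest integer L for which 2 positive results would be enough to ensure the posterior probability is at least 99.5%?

155

Prior odds = 0.0083/0.9917 = 83/9917.
Target odds = 0.995/0.005 = 199.
Need L² ≥ 199 ÷ (83/9917) = 1973483/83.
154² = 23716 < 1973483/83 ≤ 24025 = 155², so L = 155.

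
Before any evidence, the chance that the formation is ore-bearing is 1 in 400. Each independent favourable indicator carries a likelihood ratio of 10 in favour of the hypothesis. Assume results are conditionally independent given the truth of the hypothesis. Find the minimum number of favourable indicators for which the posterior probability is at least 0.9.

Prior odds = 0.0025/0.9975 = 1/399.
Likelihood ratio per favourable indicator = 10.
Target posterior odds = 0.9/0.1 = 9.
Need (1/399) × 10ⁿ ≥ 9, i.e. 10ⁿ ≥ 3591.
10³ = 1000 falls short of 3591 but 10⁴ = 10000 reaches it, so n = 4.

4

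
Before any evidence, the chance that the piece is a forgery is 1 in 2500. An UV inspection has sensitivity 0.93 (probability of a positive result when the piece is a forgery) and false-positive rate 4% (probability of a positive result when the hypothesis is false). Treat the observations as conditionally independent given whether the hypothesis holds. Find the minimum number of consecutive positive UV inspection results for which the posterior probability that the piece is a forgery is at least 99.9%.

5

Prior odds: 0.0004 ÷ 0.9996 = 1/2499.
Likelihood ratio of a positive result = 0.93/0.04 = 23.25.
Target odds: 0.999 ÷ 0.001 = 999.
Need (1/2499) × 23.25ⁿ ≥ 999, i.e. 23.25ⁿ ≥ 2496501.
23.25⁴ = 74805201/256 falls short of 2496501 but 23.25⁵ ≈6.79383e+06 reaches it, so n = 5.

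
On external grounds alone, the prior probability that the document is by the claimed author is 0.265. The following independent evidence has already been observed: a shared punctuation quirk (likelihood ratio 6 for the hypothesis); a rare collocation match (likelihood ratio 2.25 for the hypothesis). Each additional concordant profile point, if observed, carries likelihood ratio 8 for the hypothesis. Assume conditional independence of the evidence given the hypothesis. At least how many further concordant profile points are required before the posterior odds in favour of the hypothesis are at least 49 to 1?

2

Prior odds = 0.265/0.735 = 53/147.
Combined Bayes factor of the evidence already in hand = 6 × 2.25 = 13.5.
Odds after that evidence = (53/147) × 13.5 = 477/98.
Target odds = 49.
Need 8ⁿ ≥ 49 ÷ (477/98) = 4802/477.
8¹ = 8 falls short of 4802/477 but 8² = 64 reaches it, so n = 2.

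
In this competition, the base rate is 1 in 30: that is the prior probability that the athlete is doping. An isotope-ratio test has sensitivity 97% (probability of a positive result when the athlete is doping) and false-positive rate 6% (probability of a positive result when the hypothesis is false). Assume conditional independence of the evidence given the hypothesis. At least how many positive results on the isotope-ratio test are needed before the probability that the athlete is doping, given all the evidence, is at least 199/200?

4

Prior odds: (1/30) ÷ (29/30) = 1/29.
Likelihood ratio of a positive result = 0.97/0.06 = 97/6.
Target posterior odds = 0.995/0.005 = 199.
Need (1/29) × (97/6)ⁿ ≥ 199, i.e. (97/6)ⁿ ≥ 5771.
(97/6)³ = 912673/216 falls short of 5771 but (97/6)⁴ = 88529281/1296 reaches it, so n = 4.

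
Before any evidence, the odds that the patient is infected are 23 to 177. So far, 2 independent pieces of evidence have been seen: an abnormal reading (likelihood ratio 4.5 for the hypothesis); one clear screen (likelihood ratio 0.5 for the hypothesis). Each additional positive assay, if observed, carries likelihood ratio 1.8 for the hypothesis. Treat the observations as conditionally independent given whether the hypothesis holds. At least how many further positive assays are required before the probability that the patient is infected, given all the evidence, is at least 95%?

8

Prior odds = 23/177.
Combined Bayes factor of the evidence already in hand = 4.5 × 0.5 = 2.25.
Odds after that evidence = (23/177) × 2.25 = 69/236.
Target odds = 0.95/0.05 = 19.
Need 1.8ⁿ ≥ 19 ÷ (69/236) = 4484/69.
1.8⁷ = 4782969/78125 falls short of 4484/69 but 1.8⁸ = 43046721/390625 reaches it, so n = 8.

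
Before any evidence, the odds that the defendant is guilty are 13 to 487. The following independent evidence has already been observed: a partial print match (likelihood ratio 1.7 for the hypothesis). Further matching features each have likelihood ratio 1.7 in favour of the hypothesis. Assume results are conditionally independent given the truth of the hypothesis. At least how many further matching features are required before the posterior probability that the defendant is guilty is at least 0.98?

14

Prior odds = 13/487.
Bayes factor of the evidence already in hand = 1.7.
Odds after that evidence = (13/487) × 1.7 = 221/4870.
Target odds = 0.98/0.02 = 49.
Need 1.7ⁿ ≥ 49 ÷ (221/4870) = 238630/221.
1.7¹³ ≈990.458 falls short of 238630/221 but 1.7¹⁴ ≈1683.78 reaches it, so n = 14.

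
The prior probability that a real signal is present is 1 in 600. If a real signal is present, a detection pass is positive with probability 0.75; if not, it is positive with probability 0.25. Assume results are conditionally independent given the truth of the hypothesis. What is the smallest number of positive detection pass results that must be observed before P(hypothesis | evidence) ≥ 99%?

Prior odds = (1/600)/(599/600) = 1/599.
Likelihood ratio of a positive = 0.75/0.25 = 3.
Target posterior odds = 0.99/0.01 = 99.
Need (1/599) × 3ⁿ ≥ 99, i.e. 3ⁿ ≥ 59301.
3¹⁰ = 59049 falls short of 59301 but 3¹¹ = 177147 reaches it, so n = 11.

11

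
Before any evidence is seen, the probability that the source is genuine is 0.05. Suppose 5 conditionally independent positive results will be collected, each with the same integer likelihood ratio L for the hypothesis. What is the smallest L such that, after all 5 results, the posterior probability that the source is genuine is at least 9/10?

Prior odds = 0.05/0.95 = 1/19.
Target odds = 0.9/0.1 = 9.
Need L⁵ ≥ 9 ÷ (1/19) = 171.
2⁵ = 32 < 171 ≤ 243 = 3⁵, so L = 3.

3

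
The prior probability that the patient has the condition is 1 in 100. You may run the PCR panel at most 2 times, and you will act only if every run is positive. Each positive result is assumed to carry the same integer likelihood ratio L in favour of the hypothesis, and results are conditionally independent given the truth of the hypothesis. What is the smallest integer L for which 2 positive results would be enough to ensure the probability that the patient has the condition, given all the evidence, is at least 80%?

Prior odds = 0.01/0.99 = 1/99.
Target odds = 0.8/0.2 = 4.
Need L² ≥ 4 ÷ (1/99) = 396.
19² = 361 < 396 ≤ 400 = 20², so L = 20.

20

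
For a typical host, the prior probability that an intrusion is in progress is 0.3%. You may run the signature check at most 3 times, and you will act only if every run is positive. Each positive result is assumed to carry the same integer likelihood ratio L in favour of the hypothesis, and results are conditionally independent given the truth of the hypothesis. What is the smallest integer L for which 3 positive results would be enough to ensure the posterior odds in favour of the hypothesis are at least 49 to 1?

26

Prior odds = 0.003/0.997 = 3/997.
Target odds = 49.
Need L³ ≥ 49 ÷ (3/997) = 48853/3.
25³ = 15625 < 48853/3 ≤ 17576 = 26³, so L = 26.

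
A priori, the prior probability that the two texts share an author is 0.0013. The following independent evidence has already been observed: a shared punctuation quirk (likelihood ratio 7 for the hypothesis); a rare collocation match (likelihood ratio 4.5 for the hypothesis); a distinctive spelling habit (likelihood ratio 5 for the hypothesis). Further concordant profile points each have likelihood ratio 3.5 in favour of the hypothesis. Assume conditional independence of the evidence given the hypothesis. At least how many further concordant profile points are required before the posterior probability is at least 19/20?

4

Prior odds = 0.0013/0.9987 = 13/9987.
Combined Bayes factor of the evidence already in hand = 7 × 4.5 × 5 = 157.5.
Odds after that evidence = (13/9987) × 157.5 = 1365/6658.
Target odds = 0.95/0.05 = 19.
Need 3.5ⁿ ≥ 19 ÷ (1365/6658) = 126502/1365.
3.5³ = 42.875 falls short of 126502/1365 but 3.5⁴ = 150.0625 reaches it, so n = 4.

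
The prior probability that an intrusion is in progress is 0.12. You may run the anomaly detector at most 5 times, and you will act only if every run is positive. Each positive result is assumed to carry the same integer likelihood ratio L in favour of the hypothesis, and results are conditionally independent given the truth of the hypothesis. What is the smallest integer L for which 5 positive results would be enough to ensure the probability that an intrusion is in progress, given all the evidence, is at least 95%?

Prior odds = 0.12/0.88 = 3/22.
Target odds = 0.95/0.05 = 19.
Need L⁵ ≥ 19 ÷ (3/22) = 418/3.
2⁵ = 32 < 418/3 ≤ 243 = 3⁵, so L = 3.

3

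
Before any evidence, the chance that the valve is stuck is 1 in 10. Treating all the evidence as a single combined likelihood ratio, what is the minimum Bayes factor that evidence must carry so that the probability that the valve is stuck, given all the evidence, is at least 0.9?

Prior odds = 0.1/0.9 = 1/9.
Target odds = 0.9/0.1 = 9.
Required Bayes factor = 9 ÷ (1/9) = 81.

81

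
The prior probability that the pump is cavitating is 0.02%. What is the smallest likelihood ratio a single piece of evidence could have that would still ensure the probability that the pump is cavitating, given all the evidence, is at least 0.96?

Prior odds = 0.0002/0.9998 = 1/4999.
Target odds = 0.96/0.04 = 24.
Required Bayes factor = 24 ÷ (1/4999) = 119976.

119976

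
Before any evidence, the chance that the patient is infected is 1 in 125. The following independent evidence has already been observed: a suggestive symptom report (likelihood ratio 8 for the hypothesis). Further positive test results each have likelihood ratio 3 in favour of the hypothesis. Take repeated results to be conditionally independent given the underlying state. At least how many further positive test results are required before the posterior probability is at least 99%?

7

Prior odds = 0.008/0.992 = 1/124.
Bayes factor of the evidence already in hand = 8.
Odds after that evidence = (1/124) × 8 = 2/31.
Target odds = 0.99/0.01 = 99.
Need 3ⁿ ≥ 99 ÷ (2/31) = 1534.5.
3⁶ = 729 falls short of 1534.5 but 3⁷ = 2187 reaches it, so n = 7.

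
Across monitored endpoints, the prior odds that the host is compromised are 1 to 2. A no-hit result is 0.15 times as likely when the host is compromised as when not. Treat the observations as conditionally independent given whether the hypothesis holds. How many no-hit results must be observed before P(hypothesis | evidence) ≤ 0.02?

Prior odds = 0.5.
Likelihood ratio per no-hit result = 0.15.
Target odds: 0.02 ÷ 0.98 = 1/49.
Require 0.15ⁿ ≤ 1/49 ÷ 0.5 = 2/49.
0.15¹ = 0.15 is still above 2/49 but 0.15² = 0.0225 is at or below it, so n = 2.

2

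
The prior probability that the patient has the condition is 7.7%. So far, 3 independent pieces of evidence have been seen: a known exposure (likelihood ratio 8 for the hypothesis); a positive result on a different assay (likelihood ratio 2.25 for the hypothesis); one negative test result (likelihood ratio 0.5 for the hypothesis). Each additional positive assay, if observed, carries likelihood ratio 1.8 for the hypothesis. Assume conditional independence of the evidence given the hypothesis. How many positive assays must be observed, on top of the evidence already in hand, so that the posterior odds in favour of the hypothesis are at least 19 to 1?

Prior odds = 0.077/0.923 = 77/923.
Combined Bayes factor of the evidence already in hand = 8 × 2.25 × 0.5 = 9.
Odds after that evidence = (77/923) × 9 = 693/923.
Target odds = 19.
Need 1.8ⁿ ≥ 19 ÷ (693/923) = 17537/693.
1.8⁵ = 18.89568 falls short of 17537/693 but 1.8⁶ = 531441/15625 reaches it, so n = 6.

6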